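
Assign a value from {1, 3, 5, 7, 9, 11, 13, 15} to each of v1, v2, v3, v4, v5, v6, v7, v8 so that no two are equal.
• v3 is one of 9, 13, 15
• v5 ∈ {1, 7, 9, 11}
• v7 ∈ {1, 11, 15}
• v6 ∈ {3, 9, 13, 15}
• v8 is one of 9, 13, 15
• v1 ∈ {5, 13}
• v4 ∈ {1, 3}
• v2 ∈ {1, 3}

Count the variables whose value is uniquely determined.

The 8 variables draw from only 8 values {1, 3, 5, 7, 9, 11, 13, 15}, so each is used; only v1 can be 5, hence v1 = 5.
The 7 still-open variables draw from only 7 values {1, 3, 7, 9, 11, 13, 15}, so each is used; only v5 can be 7, hence v5 = 7.
The 6 still-open variables draw from only 6 values {1, 3, 9, 11, 13, 15}, so each is used; only v7 can be 11, hence v7 = 11.
v2 and v4 between them cover only {1, 3} — a naked pair. Remove those values from v6.
Determined: v1=5, v5=7, v7=11. The other variables each still have more than one consistent value. That makes 3.

3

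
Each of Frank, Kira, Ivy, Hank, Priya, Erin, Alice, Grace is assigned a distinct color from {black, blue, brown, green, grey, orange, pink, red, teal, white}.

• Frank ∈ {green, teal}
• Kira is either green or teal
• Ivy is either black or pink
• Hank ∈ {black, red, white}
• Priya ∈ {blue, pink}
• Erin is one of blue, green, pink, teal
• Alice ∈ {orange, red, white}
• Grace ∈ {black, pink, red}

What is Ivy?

black

The 8 variables together cover exactly {black, blue, green, orange, pink, red, teal, white} — 8 values for 8 variables — and orange appears only in Alice's list, so Alice = orange.
Among the 7 still-open variables, white fits only Hank (and all 7 values in {black, blue, green, pink, red, teal, white} must be used), so Hank = white.
The 6 still-open variables together cover exactly {black, blue, green, pink, red, teal} — 6 values for 6 variables — and red appears only in Grace's list, so Grace = red.
Among the 5 still-open variables, black fits only Ivy (and all 5 values in {black, blue, green, pink, teal} must be used), so Ivy = black.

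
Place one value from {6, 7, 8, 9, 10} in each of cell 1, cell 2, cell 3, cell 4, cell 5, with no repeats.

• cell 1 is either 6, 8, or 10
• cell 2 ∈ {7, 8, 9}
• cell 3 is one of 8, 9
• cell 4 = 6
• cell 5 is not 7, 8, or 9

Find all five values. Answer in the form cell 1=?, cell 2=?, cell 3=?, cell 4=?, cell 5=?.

cell 1=8, cell 2=7, cell 3=9, cell 4=6, cell 5=10

cell 4's domain is down to {6}, so cell 4 = 6. Strike 6 from cell 1, cell 5.
That leaves cell 5 = 10. Remove 10 from cell 1.
cell 1's domain is down to {8}, so cell 1 = 8. Remove 8 from cell 2, cell 3.
cell 3's domain is down to {9}, so cell 3 = 9. So cell 2 can't be 9.
cell 2 has just one choice, so cell 2 = 7.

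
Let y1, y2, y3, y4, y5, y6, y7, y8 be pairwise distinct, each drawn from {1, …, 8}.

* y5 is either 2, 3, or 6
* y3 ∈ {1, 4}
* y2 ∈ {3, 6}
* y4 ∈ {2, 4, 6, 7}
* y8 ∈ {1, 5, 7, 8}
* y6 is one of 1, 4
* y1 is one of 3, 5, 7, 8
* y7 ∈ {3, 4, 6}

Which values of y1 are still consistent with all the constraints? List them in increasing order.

y3 and y6 share exactly the 2 values {1, 4}; by pigeonhole those values go to them, so strike 1, 4 from y4, y7, y8.
y2 and y7 share exactly the 2 values {3, 6}; by pigeonhole those values go to them, so strike 3, 6 from y1, y4, y5.
y5 has just one choice, so y5 = 2. Remove 2 from y4.
y4 must be 7 (only option left). Remove 7 from y1, y8.
No further eliminations apply; y1 can still be any of 5, 8.

5, 8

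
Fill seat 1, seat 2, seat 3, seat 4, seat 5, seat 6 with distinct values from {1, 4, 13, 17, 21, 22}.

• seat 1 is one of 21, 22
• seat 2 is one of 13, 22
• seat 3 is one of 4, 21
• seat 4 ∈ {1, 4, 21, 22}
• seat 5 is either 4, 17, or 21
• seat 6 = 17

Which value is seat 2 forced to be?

seat 6's domain is down to {17}, so seat 6 = 17. So seat 5 can't be 17.
Among the 5 still-open variables, 1 fits only seat 4 (and all 5 values in {1, 4, 13, 21, 22} must be used), so seat 4 = 1.
The 4 still-open variables together cover exactly {4, 13, 21, 22} — 4 values for 4 variables — and 13 appears only in seat 2's list, so seat 2 = 13.

13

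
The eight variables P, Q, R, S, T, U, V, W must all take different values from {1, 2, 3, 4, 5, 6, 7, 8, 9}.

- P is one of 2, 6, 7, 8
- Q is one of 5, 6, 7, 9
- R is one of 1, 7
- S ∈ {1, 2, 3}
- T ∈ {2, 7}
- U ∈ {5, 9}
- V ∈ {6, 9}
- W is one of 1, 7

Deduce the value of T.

2

The 8 variables draw from only 8 values {1, 2, 3, 5, 6, 7, 8, 9}, so each is used; only S can be 3, hence S = 3.
The 7 still-open variables draw from only 7 values {1, 2, 5, 6, 7, 8, 9}, so each is used; only P can be 8, hence P = 8.
The 6 still-open variables together cover exactly {1, 2, 5, 6, 7, 9} — 6 values for 6 variables — and 2 appears only in T's list, so T = 2.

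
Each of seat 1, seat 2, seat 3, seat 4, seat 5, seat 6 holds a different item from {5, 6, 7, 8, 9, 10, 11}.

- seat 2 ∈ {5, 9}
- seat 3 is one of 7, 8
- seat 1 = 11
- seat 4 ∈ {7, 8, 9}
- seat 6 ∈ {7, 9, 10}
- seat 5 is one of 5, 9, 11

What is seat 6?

10

seat 1 must be 11 (only option left). Strike 11 from seat 5.
The 5 still-open variables draw from only 5 values {5, 7, 8, 9, 10}, so each is used; only seat 6 can be 10, hence seat 6 = 10.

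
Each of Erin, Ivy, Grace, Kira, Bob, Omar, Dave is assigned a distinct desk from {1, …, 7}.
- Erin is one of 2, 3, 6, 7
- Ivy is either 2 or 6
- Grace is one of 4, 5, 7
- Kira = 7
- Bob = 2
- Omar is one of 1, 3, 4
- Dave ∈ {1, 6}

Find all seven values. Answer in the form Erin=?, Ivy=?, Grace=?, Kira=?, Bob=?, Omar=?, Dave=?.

Erin=3, Ivy=6, Grace=5, Kira=7, Bob=2, Omar=4, Dave=1

Kira must be 7 (only option left). So Erin, Grace can't be 7.
Bob has just one choice, so Bob = 2. Strike 2 from Erin, Ivy.
That leaves Ivy = 6. Remove 6 from Erin, Dave.
Dave must be 1 (only option left). Remove 1 from Omar.
Erin's domain is down to {3}, so Erin = 3. Strike 3 from Omar.
Omar must be 4 (only option left). So Grace can't be 4.
Grace has just one choice, so Grace = 5.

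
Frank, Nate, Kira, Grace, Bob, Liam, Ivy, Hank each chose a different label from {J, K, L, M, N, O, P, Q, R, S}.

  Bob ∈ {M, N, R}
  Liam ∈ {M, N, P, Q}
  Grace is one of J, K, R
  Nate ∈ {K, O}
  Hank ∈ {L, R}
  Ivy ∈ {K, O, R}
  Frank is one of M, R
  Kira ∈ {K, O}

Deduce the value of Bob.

Nate and Kira share exactly the 2 values {K, O}; by pigeonhole those values go to them, so strike K, O from Grace, Ivy.
Ivy must be R (only option left). Remove R from Frank, Grace, Bob, Hank.
That leaves Hank = L.
Frank's domain is down to {M}, so Frank = M. Strike M from Bob, Liam.
So Bob = N.

N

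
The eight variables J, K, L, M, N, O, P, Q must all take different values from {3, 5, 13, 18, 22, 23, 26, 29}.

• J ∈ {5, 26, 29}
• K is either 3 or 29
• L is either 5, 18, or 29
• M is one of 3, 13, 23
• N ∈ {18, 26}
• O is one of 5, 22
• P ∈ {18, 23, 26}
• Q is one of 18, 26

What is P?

The 8 variables together cover exactly {3, 5, 13, 18, 22, 23, 26, 29} — 8 values for 8 variables — and 13 appears only in M's list, so M = 13.
Among the 7 still-open variables, 3 fits only K (and all 7 values in {3, 5, 18, 22, 23, 26, 29} must be used), so K = 3.
Among the 6 still-open variables, 22 fits only O (and all 6 values in {5, 18, 22, 23, 26, 29} must be used), so O = 22.
The 5 still-open variables together cover exactly {5, 18, 23, 26, 29} — 5 values for 5 variables — and 23 appears only in P's list, so P = 23.

23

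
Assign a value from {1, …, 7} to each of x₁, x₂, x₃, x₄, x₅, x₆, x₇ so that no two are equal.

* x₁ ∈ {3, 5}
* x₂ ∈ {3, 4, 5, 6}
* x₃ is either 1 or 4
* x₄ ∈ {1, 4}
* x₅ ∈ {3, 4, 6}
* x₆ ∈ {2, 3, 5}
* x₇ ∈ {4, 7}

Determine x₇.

7

Among the 7 variables, 2 fits only x₆ (and all 7 values in {1, 2, 3, 4, 5, 6, 7} must be used), so x₆ = 2.
The 6 still-open variables draw from only 6 values {1, 3, 4, 5, 6, 7}, so each is used; only x₇ can be 7, hence x₇ = 7.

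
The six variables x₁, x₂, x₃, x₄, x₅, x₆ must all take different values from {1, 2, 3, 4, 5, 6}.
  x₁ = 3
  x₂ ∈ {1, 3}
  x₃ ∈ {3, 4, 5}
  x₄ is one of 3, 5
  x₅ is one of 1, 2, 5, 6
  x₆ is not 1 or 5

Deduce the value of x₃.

x₁ has just one choice, so x₁ = 3. So x₂, x₃, x₄, x₆ can't be 3.
That leaves x₂ = 1. Strike 1 from x₅.
x₄'s domain is down to {5}, so x₄ = 5. Eliminate 5 elsewhere: x₃, x₅.
So x₃ = 4.

4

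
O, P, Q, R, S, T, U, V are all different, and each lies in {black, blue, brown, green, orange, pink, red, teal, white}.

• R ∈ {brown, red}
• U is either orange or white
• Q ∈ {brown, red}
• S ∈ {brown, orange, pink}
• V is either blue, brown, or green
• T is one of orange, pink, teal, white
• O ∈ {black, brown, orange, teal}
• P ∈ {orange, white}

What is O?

black

P and U share exactly the 2 values {orange, white}; by pigeonhole those values go to them, so strike orange, white from O, S, T.
Q and R between them cover only {brown, red} — a naked pair. Remove those values from O, S, V.
S has just one choice, so S = pink. So T can't be pink.
T's domain is down to {teal}, so T = teal. So O can't be teal.
So O = black.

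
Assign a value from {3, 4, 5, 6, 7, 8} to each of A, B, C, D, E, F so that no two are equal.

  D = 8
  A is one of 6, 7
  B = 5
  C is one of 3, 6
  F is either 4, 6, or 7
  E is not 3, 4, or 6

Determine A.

B's domain is down to {5}, so B = 5. Strike 5 from E.
D's domain is down to {8}, so D = 8. So E can't be 8.
E must be 7 (only option left). So A, F can't be 7.
So A = 6.

6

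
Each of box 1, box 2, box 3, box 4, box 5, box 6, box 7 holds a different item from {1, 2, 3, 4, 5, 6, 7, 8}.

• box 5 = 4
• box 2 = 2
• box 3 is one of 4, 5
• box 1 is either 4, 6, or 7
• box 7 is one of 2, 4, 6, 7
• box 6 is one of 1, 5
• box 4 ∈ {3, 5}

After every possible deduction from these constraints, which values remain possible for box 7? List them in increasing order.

box 2 must be 2 (only option left). Strike 2 from box 7.
That leaves box 5 = 4. So box 1, box 3, box 7 can't be 4.
box 3's domain is down to {5}, so box 3 = 5. Eliminate 5 elsewhere: box 4, box 6.
That leaves box 4 = 3.
That leaves box 6 = 1.
No further eliminations apply; box 7 can still be any of 6, 7.

6, 7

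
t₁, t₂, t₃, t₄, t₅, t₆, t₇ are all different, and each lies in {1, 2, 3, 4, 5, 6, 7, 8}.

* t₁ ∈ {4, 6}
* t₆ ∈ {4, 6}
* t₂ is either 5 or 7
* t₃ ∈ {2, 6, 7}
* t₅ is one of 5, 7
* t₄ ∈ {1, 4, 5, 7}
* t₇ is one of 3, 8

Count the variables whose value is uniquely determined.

2

t₁ and t₆ share exactly the 2 values {4, 6}; by pigeonhole those values go to them, so strike 4, 6 from t₃, t₄.
t₂ and t₅ share exactly the 2 values {5, 7}; by pigeonhole those values go to them, so strike 5, 7 from t₃, t₄.
t₃'s domain is down to {2}, so t₃ = 2.
t₄ must be 1 (only option left).
Determined: t₃=2, t₄=1. The other variables each still have more than one consistent value. That makes 2.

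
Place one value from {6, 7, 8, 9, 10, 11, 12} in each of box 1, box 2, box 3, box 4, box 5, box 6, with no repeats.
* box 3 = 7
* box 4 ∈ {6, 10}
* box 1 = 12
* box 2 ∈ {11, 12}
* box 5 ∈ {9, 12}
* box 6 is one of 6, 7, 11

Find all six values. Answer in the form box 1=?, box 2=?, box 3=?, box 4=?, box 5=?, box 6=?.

box 1's domain is down to {12}, so box 1 = 12. So box 2, box 5 can't be 12.
That leaves box 2 = 11. Strike 11 from box 6.
box 3's domain is down to {7}, so box 3 = 7. Strike 7 from box 6.
box 5 must be 9 (only option left).
box 6's domain is down to {6}, so box 6 = 6. Eliminate 6 elsewhere: box 4.
box 4's domain is down to {10}, so box 4 = 10.

box 1=12, box 2=11, box 3=7, box 4=10, box 5=9, box 6=6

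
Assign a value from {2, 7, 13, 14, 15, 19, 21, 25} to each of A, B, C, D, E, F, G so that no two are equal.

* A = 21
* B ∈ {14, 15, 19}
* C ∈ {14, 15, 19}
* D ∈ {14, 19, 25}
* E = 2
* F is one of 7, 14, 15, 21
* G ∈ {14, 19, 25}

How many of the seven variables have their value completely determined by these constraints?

3

A's domain is down to {21}, so A = 21. So F can't be 21.
E's domain is down to {2}, so E = 2.
The 5 still-open variables draw from only 5 values {7, 14, 15, 19, 25}, so each is used; only F can be 7, hence F = 7.
Determined: A=21, E=2, F=7. The other variables each still have more than one consistent value. That makes 3.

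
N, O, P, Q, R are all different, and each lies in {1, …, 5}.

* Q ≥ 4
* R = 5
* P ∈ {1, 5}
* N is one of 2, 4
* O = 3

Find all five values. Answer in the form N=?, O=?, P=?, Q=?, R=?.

N=2, O=3, P=1, Q=4, R=5

O has just one choice, so O = 3.
That leaves R = 5. Eliminate 5 elsewhere: P, Q.
That leaves P = 1.
That leaves Q = 4. Eliminate 4 elsewhere: N.
That leaves N = 2.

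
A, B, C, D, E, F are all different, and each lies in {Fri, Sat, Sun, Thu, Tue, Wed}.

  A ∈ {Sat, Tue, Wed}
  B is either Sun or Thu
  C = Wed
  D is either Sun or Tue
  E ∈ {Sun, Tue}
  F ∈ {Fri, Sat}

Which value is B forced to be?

Thu

C must be Wed (only option left). So A can't be Wed.
Among the 5 still-open variables, Fri fits only F (and all 5 values in {Fri, Sat, Sun, Thu, Tue} must be used), so F = Fri.
The 4 still-open variables draw from only 4 values {Sat, Sun, Thu, Tue}, so each is used; only A can be Sat, hence A = Sat.
Among the 3 still-open variables, Thu fits only B (and all 3 values in {Sun, Thu, Tue} must be used), so B = Thu.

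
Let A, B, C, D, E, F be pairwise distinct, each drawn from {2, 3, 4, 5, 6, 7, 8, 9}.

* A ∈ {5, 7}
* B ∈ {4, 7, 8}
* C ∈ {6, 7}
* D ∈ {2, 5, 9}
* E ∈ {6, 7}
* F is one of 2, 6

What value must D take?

C and E share exactly the 2 values {6, 7}; by pigeonhole those values go to them, so strike 6, 7 from A, B, F.
A must be 5 (only option left). Remove 5 from D.
F must be 2 (only option left). Eliminate 2 elsewhere: D.
So D = 9.

9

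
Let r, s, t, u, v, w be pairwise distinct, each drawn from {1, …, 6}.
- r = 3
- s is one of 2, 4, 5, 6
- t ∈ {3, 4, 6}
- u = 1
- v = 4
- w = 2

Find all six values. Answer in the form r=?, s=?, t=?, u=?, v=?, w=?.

r=3, s=5, t=6, u=1, v=4, w=2

r has just one choice, so r = 3. Remove 3 from t.
u's domain is down to {1}, so u = 1.
v must be 4 (only option left). So s, t can't be 4.
w's domain is down to {2}, so w = 2. Strike 2 from s.
t has just one choice, so t = 6. Strike 6 from s.
s must be 5 (only option left).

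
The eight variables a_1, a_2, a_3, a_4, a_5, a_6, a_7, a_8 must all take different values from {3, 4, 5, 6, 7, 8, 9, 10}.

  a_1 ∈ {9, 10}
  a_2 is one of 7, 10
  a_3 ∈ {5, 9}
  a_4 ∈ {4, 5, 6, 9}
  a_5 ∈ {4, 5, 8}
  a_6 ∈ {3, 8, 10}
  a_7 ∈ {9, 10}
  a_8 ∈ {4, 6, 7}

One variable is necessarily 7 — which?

The 8 variables together cover exactly {3, 4, 5, 6, 7, 8, 9, 10} — 8 values for 8 variables — and 3 appears only in a_6's list, so a_6 = 3.
Among the 7 still-open variables, 8 fits only a_5 (and all 7 values in {4, 5, 6, 7, 8, 9, 10} must be used), so a_5 = 8.
The 2 variables a_1 and a_7 are confined to {9, 10}, which locks those values in; drop them from a_2, a_3, a_4.
So 7 goes to a_2.

a_2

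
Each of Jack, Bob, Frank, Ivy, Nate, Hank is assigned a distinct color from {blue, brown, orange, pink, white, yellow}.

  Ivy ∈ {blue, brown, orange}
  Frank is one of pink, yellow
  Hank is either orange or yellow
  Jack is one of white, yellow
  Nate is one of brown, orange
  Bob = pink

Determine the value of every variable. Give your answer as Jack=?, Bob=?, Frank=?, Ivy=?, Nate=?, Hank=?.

Bob's domain is down to {pink}, so Bob = pink. Eliminate pink elsewhere: Frank.
Frank has just one choice, so Frank = yellow. So Jack, Hank can't be yellow.
Hank's domain is down to {orange}, so Hank = orange. Remove orange from Ivy, Nate.
Jack must be white (only option left).
Nate has just one choice, so Nate = brown. So Ivy can't be brown.
That leaves Ivy = blue.

Jack=white, Bob=pink, Frank=yellow, Ivy=blue, Nate=brown, Hank=orange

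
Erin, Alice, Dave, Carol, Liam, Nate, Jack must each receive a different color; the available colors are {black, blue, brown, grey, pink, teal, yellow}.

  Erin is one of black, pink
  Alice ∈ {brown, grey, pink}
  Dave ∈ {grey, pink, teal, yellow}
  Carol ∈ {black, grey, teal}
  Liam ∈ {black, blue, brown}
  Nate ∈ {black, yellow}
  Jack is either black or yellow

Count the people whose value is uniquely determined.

3

The 7 variables draw from only 7 values {black, blue, brown, grey, pink, teal, yellow}, so each is used; only Liam can be blue, hence Liam = blue.
The 6 still-open variables together cover exactly {black, brown, grey, pink, teal, yellow} — 6 values for 6 variables — and brown appears only in Alice's list, so Alice = brown.
Nate and Jack between them cover only {black, yellow} — a naked pair. Remove those values from Erin, Dave, Carol.
Erin's domain is down to {pink}, so Erin = pink. So Dave can't be pink.
Determined: Erin=pink, Alice=brown, Liam=blue. The other people each still have more than one consistent value. That makes 3.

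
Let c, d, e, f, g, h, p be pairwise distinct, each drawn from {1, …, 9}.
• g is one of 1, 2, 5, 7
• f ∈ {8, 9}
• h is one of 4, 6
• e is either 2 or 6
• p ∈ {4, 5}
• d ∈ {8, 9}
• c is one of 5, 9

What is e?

The 2 variables d and f are confined to {8, 9}, which locks those values in; drop them from c.
c's domain is down to {5}, so c = 5. So g, p can't be 5.
p has just one choice, so p = 4. Remove 4 from h.
That leaves h = 6. Eliminate 6 elsewhere: e.
So e = 2.

2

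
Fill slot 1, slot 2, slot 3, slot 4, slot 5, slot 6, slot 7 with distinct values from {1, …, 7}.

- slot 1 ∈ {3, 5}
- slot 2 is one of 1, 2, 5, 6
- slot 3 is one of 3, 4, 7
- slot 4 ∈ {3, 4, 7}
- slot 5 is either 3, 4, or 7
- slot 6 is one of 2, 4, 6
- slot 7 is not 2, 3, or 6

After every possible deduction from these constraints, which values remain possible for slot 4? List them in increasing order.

The 3 variables slot 3, slot 4, slot 5 are confined to {3, 4, 7}, which locks those values in; drop them from slot 1, slot 6, slot 7.
slot 1 has just one choice, so slot 1 = 5. Strike 5 from slot 2, slot 7.
slot 7's domain is down to {1}, so slot 7 = 1. So slot 2 can't be 1.
No further eliminations apply; slot 4 can still be any of 3, 4, 7.

3, 4, 7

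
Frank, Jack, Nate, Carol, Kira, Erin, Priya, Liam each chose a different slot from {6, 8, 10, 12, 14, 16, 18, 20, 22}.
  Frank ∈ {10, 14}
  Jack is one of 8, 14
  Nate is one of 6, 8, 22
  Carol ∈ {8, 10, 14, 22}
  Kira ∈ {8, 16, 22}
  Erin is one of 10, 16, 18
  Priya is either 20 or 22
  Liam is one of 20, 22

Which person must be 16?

The 8 variables draw from only 8 values {6, 8, 10, 14, 16, 18, 20, 22}, so each is used; only Nate can be 6, hence Nate = 6.
The 7 still-open variables together cover exactly {8, 10, 14, 16, 18, 20, 22} — 7 values for 7 variables — and 18 appears only in Erin's list, so Erin = 18.
Among the 6 still-open variables, 16 fits only Kira (and all 6 values in {8, 10, 14, 16, 20, 22} must be used), so Kira = 16.

Kira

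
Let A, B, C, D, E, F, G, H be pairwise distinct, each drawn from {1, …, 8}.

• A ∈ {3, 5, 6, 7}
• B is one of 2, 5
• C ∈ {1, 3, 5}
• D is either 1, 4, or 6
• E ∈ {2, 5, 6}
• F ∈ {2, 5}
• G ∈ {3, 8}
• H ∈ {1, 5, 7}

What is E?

6

The 8 variables draw from only 8 values {1, 2, 3, 4, 5, 6, 7, 8}, so each is used; only D can be 4, hence D = 4.
Among the 7 still-open variables, 8 fits only G (and all 7 values in {1, 2, 3, 5, 6, 7, 8} must be used), so G = 8.
B and F share exactly the 2 values {2, 5}; by pigeonhole those values go to them, so strike 2, 5 from A, C, E, H.
So E = 6.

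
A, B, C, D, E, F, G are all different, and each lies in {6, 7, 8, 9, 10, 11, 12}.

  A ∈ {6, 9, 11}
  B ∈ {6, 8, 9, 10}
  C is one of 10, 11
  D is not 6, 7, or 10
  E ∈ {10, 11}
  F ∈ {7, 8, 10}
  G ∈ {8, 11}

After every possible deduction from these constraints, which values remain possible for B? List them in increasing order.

Among the 7 variables, 7 fits only F (and all 7 values in {6, 7, 8, 9, 10, 11, 12} must be used), so F = 7.
The 6 still-open variables together cover exactly {6, 8, 9, 10, 11, 12} — 6 values for 6 variables — and 12 appears only in D's list, so D = 12.
C and E share exactly the 2 values {10, 11}; by pigeonhole those values go to them, so strike 10, 11 from A, B, G.
G has just one choice, so G = 8. Remove 8 from B.
No further eliminations apply; B can still be any of 6, 9.

6, 9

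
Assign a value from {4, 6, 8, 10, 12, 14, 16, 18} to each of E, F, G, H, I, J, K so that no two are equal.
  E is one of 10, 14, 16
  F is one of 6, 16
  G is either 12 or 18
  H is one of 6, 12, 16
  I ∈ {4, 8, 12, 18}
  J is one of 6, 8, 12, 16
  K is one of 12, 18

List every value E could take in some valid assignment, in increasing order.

G and K share exactly the 2 values {12, 18}; by pigeonhole those values go to them, so strike 12, 18 from H, I, J.
F and H between them cover only {6, 16} — a naked pair. Remove those values from E, J.
J's domain is down to {8}, so J = 8. Eliminate 8 elsewhere: I.
I has just one choice, so I = 4.
No further eliminations apply; E can still be any of 10, 14.

10, 14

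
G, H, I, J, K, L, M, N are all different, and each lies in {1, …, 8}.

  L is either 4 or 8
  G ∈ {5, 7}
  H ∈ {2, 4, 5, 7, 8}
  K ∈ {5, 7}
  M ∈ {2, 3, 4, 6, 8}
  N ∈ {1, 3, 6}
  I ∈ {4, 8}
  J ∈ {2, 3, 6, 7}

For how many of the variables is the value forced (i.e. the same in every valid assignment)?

2

The 8 variables together cover exactly {1, 2, 3, 4, 5, 6, 7, 8} — 8 values for 8 variables — and 1 appears only in N's list, so N = 1.
G and K between them cover only {5, 7} — a naked pair. Remove those values from H, J.
The 2 variables I and L are confined to {4, 8}, which locks those values in; drop them from H, M.
H's domain is down to {2}, so H = 2. Strike 2 from J, M.
Determined: H=2, N=1. The other variables each still have more than one consistent value. That makes 2.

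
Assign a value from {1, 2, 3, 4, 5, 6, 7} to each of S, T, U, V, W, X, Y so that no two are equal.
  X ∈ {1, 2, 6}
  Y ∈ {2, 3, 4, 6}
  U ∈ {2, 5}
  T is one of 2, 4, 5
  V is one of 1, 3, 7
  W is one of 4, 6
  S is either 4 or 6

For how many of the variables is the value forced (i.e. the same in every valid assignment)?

Among the 7 variables, 7 fits only V (and all 7 values in {1, 2, 3, 4, 5, 6, 7} must be used), so V = 7.
The 6 still-open variables together cover exactly {1, 2, 3, 4, 5, 6} — 6 values for 6 variables — and 1 appears only in X's list, so X = 1.
The 5 still-open variables together cover exactly {2, 3, 4, 5, 6} — 5 values for 5 variables — and 3 appears only in Y's list, so Y = 3.
S and W between them cover only {4, 6} — a naked pair. Remove those values from T.
Determined: V=7, X=1, Y=3. The other variables each still have more than one consistent value. That makes 3.

3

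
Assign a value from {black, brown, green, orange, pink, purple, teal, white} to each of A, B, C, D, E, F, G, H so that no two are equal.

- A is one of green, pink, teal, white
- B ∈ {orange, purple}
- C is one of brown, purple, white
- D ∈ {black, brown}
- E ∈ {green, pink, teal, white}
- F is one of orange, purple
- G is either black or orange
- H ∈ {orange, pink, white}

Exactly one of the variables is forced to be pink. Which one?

H

B and F between them cover only {orange, purple} — a naked pair. Remove those values from C, G, H.
G has just one choice, so G = black. So D can't be black.
That leaves D = brown. Strike brown from C.
C's domain is down to {white}, so C = white. So A, E, H can't be white.
So pink goes to H.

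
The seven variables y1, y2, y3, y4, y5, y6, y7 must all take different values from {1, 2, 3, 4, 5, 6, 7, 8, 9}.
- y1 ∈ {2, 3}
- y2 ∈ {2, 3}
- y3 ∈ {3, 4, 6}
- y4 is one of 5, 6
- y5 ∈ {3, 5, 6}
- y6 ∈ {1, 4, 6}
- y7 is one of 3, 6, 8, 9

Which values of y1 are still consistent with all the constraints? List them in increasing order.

2, 3

The 2 variables y1 and y2 are confined to {2, 3}, which locks those values in; drop them from y3, y5, y7.
y4 and y5 share exactly the 2 values {5, 6}; by pigeonhole those values go to them, so strike 5, 6 from y3, y6, y7.
y3 must be 4 (only option left). So y6 can't be 4.
y6 must be 1 (only option left).
No further eliminations apply; y1 can still be any of 2, 3.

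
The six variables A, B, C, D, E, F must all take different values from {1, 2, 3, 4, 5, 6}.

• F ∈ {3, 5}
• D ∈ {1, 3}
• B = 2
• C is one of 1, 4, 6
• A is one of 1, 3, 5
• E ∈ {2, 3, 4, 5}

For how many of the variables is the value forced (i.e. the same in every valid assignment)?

3

B's domain is down to {2}, so B = 2. Eliminate 2 elsewhere: E.
The 5 still-open variables draw from only 5 values {1, 3, 4, 5, 6}, so each is used; only C can be 6, hence C = 6.
Among the 4 still-open variables, 4 fits only E (and all 4 values in {1, 3, 4, 5} must be used), so E = 4.
Determined: B=2, C=6, E=4. The other variables each still have more than one consistent value. That makes 3.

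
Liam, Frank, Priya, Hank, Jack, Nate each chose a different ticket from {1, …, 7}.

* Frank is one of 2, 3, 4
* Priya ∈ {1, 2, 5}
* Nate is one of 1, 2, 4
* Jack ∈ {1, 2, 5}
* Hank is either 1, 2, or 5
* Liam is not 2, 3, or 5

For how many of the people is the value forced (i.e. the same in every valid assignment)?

2

The 3 variables Priya, Hank, Jack are confined to {1, 2, 5}, which locks those values in; drop them from Liam, Frank, Nate.
Nate has just one choice, so Nate = 4. Strike 4 from Liam, Frank.
Frank has just one choice, so Frank = 3.
Determined: Frank=3, Nate=4. The other people each still have more than one consistent value. That makes 2.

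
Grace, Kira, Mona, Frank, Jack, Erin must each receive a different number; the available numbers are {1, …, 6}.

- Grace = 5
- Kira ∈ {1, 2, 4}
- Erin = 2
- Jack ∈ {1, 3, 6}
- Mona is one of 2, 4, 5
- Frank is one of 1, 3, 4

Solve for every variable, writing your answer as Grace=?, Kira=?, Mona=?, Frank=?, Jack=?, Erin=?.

Grace has just one choice, so Grace = 5. Strike 5 from Mona.
Erin must be 2 (only option left). Remove 2 from Kira, Mona.
Mona has just one choice, so Mona = 4. Remove 4 from Kira, Frank.
That leaves Kira = 1. Remove 1 from Frank, Jack.
Frank's domain is down to {3}, so Frank = 3. So Jack can't be 3.
That leaves Jack = 6.

Grace=5, Kira=1, Mona=4, Frank=3, Jack=6, Erin=2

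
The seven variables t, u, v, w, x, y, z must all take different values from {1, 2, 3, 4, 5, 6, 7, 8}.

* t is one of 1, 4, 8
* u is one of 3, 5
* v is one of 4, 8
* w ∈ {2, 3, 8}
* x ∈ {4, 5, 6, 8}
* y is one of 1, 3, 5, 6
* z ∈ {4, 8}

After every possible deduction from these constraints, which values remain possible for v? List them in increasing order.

Among the 7 variables, 2 fits only w (and all 7 values in {1, 2, 3, 4, 5, 6, 8} must be used), so w = 2.
v and z share exactly the 2 values {4, 8}; by pigeonhole those values go to them, so strike 4, 8 from t, x.
t has just one choice, so t = 1. Strike 1 from y.
No further eliminations apply; v can still be any of 4, 8.

4, 8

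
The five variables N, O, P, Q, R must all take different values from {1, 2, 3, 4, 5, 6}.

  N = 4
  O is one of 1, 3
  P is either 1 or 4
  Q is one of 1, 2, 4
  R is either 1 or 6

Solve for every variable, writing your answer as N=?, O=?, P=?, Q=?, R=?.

N=4, O=3, P=1, Q=2, R=6

N must be 4 (only option left). Remove 4 from P, Q.
P's domain is down to {1}, so P = 1. Remove 1 from O, Q, R.
Q's domain is down to {2}, so Q = 2.
R must be 6 (only option left).
O must be 3 (only option left).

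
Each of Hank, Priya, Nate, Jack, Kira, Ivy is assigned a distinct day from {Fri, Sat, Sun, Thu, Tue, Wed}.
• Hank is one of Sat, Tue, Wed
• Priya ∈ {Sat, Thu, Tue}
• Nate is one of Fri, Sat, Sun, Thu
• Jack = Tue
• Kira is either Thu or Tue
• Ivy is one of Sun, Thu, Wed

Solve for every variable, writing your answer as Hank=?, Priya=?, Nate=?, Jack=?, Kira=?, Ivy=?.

Jack has just one choice, so Jack = Tue. So Hank, Priya, Kira can't be Tue.
Kira must be Thu (only option left). Eliminate Thu elsewhere: Priya, Nate, Ivy.
That leaves Priya = Sat. So Hank, Nate can't be Sat.
That leaves Hank = Wed. Remove Wed from Ivy.
Ivy has just one choice, so Ivy = Sun. Remove Sun from Nate.
Nate must be Fri (only option left).

Hank=Wed, Priya=Sat, Nate=Fri, Jack=Tue, Kira=Thu, Ivy=Sun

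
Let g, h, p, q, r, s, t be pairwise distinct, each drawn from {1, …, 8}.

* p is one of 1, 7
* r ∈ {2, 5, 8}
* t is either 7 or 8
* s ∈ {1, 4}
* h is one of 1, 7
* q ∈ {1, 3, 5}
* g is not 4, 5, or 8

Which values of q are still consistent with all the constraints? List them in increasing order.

The 2 variables h and p are confined to {1, 7}, which locks those values in; drop them from g, q, s, t.
s must be 4 (only option left).
t's domain is down to {8}, so t = 8. Eliminate 8 elsewhere: r.
No further eliminations apply; q can still be any of 3, 5.

3, 5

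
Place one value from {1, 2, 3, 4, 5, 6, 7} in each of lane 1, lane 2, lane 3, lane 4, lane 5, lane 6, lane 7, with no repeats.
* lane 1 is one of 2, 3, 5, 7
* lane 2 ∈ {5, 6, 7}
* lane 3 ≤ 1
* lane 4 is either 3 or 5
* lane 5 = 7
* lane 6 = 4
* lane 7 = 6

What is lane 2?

lane 3's domain is down to {1}, so lane 3 = 1.
lane 5 has just one choice, so lane 5 = 7. Strike 7 from lane 1, lane 2.
That leaves lane 6 = 4.
lane 7's domain is down to {6}, so lane 7 = 6. Remove 6 from lane 2.
So lane 2 = 5.

5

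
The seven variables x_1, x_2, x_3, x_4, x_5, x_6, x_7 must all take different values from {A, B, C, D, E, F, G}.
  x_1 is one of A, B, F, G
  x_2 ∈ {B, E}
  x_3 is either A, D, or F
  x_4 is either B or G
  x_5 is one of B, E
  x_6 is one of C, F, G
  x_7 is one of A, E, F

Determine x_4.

The 7 variables draw from only 7 values {A, B, C, D, E, F, G}, so each is used; only x_6 can be C, hence x_6 = C.
The 6 still-open variables draw from only 6 values {A, B, D, E, F, G}, so each is used; only x_3 can be D, hence x_3 = D.
The 2 variables x_2 and x_5 are confined to {B, E}, which locks those values in; drop them from x_1, x_4, x_7.
So x_4 = G.

G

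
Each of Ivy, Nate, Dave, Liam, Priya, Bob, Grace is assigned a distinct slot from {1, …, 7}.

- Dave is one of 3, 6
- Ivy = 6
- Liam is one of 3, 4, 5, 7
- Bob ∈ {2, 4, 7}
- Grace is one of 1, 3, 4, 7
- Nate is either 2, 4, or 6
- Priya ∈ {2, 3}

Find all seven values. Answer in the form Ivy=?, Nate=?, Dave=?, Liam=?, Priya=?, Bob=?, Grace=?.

Ivy=6, Nate=4, Dave=3, Liam=5, Priya=2, Bob=7, Grace=1

Ivy's domain is down to {6}, so Ivy = 6. So Nate, Dave can't be 6.
Dave's domain is down to {3}, so Dave = 3. Eliminate 3 elsewhere: Liam, Priya, Grace.
That leaves Priya = 2. So Nate, Bob can't be 2.
Nate has just one choice, so Nate = 4. Eliminate 4 elsewhere: Liam, Bob, Grace.
That leaves Bob = 7. Eliminate 7 elsewhere: Liam, Grace.
Grace has just one choice, so Grace = 1.
Liam has just one choice, so Liam = 5.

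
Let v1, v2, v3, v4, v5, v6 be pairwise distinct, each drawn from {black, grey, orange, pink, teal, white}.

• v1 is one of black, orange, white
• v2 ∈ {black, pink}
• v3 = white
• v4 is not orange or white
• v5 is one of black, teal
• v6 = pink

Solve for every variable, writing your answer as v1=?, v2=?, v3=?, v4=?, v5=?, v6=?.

v3 has just one choice, so v3 = white. Remove white from v1.
v6 must be pink (only option left). Strike pink from v2, v4.
v2 must be black (only option left). Remove black from v1, v4, v5.
v5 has just one choice, so v5 = teal. Strike teal from v4.
v1's domain is down to {orange}, so v1 = orange.
v4's domain is down to {grey}, so v4 = grey.

v1=orange, v2=black, v3=white, v4=grey, v5=teal, v6=pink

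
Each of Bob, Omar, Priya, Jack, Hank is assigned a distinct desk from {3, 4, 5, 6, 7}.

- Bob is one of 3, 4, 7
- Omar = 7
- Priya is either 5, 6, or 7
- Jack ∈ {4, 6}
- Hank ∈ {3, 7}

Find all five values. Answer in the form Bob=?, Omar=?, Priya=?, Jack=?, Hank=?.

Omar's domain is down to {7}, so Omar = 7. Remove 7 from Bob, Priya, Hank.
Hank must be 3 (only option left). Eliminate 3 elsewhere: Bob.
Bob must be 4 (only option left). So Jack can't be 4.
Jack must be 6 (only option left). So Priya can't be 6.
Priya's domain is down to {5}, so Priya = 5.

Bob=4, Omar=7, Priya=5, Jack=6, Hank=3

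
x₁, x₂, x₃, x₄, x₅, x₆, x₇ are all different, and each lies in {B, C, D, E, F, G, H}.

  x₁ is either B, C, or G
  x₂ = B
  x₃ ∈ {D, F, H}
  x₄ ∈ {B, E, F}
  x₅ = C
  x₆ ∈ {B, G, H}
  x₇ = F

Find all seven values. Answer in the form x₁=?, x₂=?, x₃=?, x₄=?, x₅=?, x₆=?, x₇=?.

x₁=G, x₂=B, x₃=D, x₄=E, x₅=C, x₆=H, x₇=F

x₂ must be B (only option left). Remove B from x₁, x₄, x₆.
x₅ must be C (only option left). Strike C from x₁.
That leaves x₇ = F. Eliminate F elsewhere: x₃, x₄.
x₁ must be G (only option left). Remove G from x₆.
x₄ must be E (only option left).
x₆'s domain is down to {H}, so x₆ = H. So x₃ can't be H.
x₃ must be D (only option left).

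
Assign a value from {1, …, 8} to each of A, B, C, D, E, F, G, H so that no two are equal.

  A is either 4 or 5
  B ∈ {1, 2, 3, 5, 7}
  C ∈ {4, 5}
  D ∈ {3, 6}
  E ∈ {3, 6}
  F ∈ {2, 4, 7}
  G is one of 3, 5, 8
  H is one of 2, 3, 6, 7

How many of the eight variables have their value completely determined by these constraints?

2

Among the 8 variables, 1 fits only B (and all 8 values in {1, 2, 3, 4, 5, 6, 7, 8} must be used), so B = 1.
Among the 7 still-open variables, 8 fits only G (and all 7 values in {2, 3, 4, 5, 6, 7, 8} must be used), so G = 8.
A and C share exactly the 2 values {4, 5}; by pigeonhole those values go to them, so strike 4, 5 from F.
The 2 variables D and E are confined to {3, 6}, which locks those values in; drop them from H.
Determined: B=1, G=8. The other variables each still have more than one consistent value. That makes 2.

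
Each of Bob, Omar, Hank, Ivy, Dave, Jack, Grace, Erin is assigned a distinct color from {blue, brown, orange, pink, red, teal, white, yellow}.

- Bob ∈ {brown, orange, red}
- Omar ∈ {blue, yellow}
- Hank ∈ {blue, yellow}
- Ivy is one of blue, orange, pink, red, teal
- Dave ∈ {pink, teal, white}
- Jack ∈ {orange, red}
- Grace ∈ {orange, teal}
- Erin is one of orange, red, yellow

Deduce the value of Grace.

teal

The 8 variables together cover exactly {blue, brown, orange, pink, red, teal, white, yellow} — 8 values for 8 variables — and brown appears only in Bob's list, so Bob = brown.
Among the 7 still-open variables, white fits only Dave (and all 7 values in {blue, orange, pink, red, teal, white, yellow} must be used), so Dave = white.
The 6 still-open variables together cover exactly {blue, orange, pink, red, teal, yellow} — 6 values for 6 variables — and pink appears only in Ivy's list, so Ivy = pink.
Among the 5 still-open variables, teal fits only Grace (and all 5 values in {blue, orange, red, teal, yellow} must be used), so Grace = teal.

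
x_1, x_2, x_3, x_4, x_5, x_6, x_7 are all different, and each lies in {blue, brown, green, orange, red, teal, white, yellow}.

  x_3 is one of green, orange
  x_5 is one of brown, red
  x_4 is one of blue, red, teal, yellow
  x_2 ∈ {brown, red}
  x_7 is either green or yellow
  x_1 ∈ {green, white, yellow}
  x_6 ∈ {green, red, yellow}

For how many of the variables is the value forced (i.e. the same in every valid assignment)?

2

x_2 and x_5 share exactly the 2 values {brown, red}; by pigeonhole those values go to them, so strike brown, red from x_4, x_6.
The 2 variables x_6 and x_7 are confined to {green, yellow}, which locks those values in; drop them from x_1, x_3, x_4.
That leaves x_1 = white.
x_3's domain is down to {orange}, so x_3 = orange.
Determined: x_1=white, x_3=orange. The other variables each still have more than one consistent value. That makes 2.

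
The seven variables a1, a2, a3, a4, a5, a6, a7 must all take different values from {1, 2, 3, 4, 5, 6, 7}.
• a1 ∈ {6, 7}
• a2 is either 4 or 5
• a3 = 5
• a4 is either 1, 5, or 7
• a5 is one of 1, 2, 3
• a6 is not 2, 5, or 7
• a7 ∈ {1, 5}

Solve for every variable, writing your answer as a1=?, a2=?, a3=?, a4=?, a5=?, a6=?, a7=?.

a1=6, a2=4, a3=5, a4=7, a5=2, a6=3, a7=1

a3's domain is down to {5}, so a3 = 5. Strike 5 from a2, a4, a7.
a7 has just one choice, so a7 = 1. Strike 1 from a4, a5, a6.
a2 has just one choice, so a2 = 4. Eliminate 4 elsewhere: a6.
a4 must be 7 (only option left). Strike 7 from a1.
a1 has just one choice, so a1 = 6. Eliminate 6 elsewhere: a6.
That leaves a6 = 3. So a5 can't be 3.
a5 must be 2 (only option left).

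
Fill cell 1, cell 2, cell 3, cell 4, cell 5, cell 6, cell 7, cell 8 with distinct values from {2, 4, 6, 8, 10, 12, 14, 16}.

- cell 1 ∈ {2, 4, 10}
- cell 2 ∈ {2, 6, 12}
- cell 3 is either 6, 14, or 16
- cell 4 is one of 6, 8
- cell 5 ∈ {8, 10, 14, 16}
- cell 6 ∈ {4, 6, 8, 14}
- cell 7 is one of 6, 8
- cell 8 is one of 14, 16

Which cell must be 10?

Among the 8 variables, 12 fits only cell 2 (and all 8 values in {2, 4, 6, 8, 10, 12, 14, 16} must be used), so cell 2 = 12.
The 7 still-open variables together cover exactly {2, 4, 6, 8, 10, 14, 16} — 7 values for 7 variables — and 2 appears only in cell 1's list, so cell 1 = 2.
The 6 still-open variables draw from only 6 values {4, 6, 8, 10, 14, 16}, so each is used; only cell 6 can be 4, hence cell 6 = 4.
Among the 5 still-open variables, 10 fits only cell 5 (and all 5 values in {6, 8, 10, 14, 16} must be used), so cell 5 = 10.

cell 5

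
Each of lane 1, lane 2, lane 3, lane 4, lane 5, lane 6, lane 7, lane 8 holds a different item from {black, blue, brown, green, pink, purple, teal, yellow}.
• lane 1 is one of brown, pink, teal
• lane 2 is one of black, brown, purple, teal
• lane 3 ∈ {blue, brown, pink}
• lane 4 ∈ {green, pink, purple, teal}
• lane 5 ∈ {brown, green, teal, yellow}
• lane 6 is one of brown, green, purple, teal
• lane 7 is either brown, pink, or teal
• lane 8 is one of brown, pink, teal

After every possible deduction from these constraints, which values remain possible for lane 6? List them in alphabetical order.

green, purple

Among the 8 variables, black fits only lane 2 (and all 8 values in {black, blue, brown, green, pink, purple, teal, yellow} must be used), so lane 2 = black.
Among the 7 still-open variables, blue fits only lane 3 (and all 7 values in {blue, brown, green, pink, purple, teal, yellow} must be used), so lane 3 = blue.
The 6 still-open variables draw from only 6 values {brown, green, pink, purple, teal, yellow}, so each is used; only lane 5 can be yellow, hence lane 5 = yellow.
lane 1, lane 7, lane 8 between them cover only {brown, pink, teal} — a naked triple. Remove those values from lane 4, lane 6.
No further eliminations apply; lane 6 can still be any of green, purple.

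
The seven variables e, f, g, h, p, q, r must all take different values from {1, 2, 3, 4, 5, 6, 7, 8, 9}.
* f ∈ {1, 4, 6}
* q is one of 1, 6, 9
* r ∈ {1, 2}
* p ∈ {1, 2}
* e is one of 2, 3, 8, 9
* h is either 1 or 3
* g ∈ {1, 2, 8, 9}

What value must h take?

Among the 7 variables, 4 fits only f (and all 7 values in {1, 2, 3, 4, 6, 8, 9} must be used), so f = 4.
The 6 still-open variables draw from only 6 values {1, 2, 3, 6, 8, 9}, so each is used; only q can be 6, hence q = 6.
p and r between them cover only {1, 2} — a naked pair. Remove those values from e, g, h.
So h = 3.

3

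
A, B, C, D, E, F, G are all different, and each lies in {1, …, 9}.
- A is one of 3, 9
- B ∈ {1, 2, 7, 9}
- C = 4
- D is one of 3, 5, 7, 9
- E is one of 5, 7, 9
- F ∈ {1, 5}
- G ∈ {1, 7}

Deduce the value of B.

C's domain is down to {4}, so C = 4.
The 6 still-open variables together cover exactly {1, 2, 3, 5, 7, 9} — 6 values for 6 variables — and 2 appears only in B's list, so B = 2.

2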